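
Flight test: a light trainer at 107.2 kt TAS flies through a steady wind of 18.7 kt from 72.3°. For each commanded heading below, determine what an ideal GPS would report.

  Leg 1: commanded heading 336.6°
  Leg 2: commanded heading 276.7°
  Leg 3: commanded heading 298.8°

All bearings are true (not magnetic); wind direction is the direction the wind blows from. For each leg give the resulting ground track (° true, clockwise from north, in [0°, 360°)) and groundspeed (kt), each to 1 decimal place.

Leg 1: heading 336.6°; drift -9.7° → track 326.9°, groundspeed 110.6 kt
Leg 2: heading 276.7°; drift -3.6° → track 273.1°, groundspeed 124.5 kt
Leg 3: heading 298.8°; drift -6.4° → track 292.4°, groundspeed 120.8 kt

Leg 1: track=326.9°, groundspeed=110.6 kt
Leg 2: track=273.1°, groundspeed=124.5 kt
Leg 3: track=292.4°, groundspeed=120.8 kt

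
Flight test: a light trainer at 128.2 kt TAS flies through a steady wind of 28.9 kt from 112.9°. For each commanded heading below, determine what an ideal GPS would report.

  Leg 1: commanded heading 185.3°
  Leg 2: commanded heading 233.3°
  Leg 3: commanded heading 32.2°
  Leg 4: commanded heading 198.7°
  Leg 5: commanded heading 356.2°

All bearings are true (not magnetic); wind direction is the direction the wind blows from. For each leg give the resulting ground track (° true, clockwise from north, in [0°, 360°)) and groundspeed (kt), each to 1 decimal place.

Leg 1: track=198.3°, groundspeed=122.6 kt
Leg 2: track=243.2°, groundspeed=145.0 kt
Leg 3: track=19.2°, groundspeed=126.8 kt
Leg 4: track=211.6°, groundspeed=129.3 kt
Leg 5: track=345.8°, groundspeed=143.5 kt

Leg 1: heading 185.3°; drift +13.0° → track 198.3°, groundspeed 122.6 kt
Leg 2: heading 233.3°; drift +9.9° → track 243.2°, groundspeed 145.0 kt
Leg 3: heading 32.2°; drift -13.0° → track 19.2°, groundspeed 126.8 kt
Leg 4: heading 198.7°; drift +12.9° → track 211.6°, groundspeed 129.3 kt
Leg 5: heading 356.2°; drift -10.4° → track 345.8°, groundspeed 143.5 kt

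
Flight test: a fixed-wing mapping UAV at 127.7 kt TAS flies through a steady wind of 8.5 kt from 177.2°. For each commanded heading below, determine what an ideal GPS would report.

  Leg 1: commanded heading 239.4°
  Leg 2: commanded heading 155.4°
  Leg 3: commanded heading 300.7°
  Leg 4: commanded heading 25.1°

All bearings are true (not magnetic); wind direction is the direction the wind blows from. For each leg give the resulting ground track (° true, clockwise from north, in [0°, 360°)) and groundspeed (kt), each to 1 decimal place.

Leg 1: track=242.9°, groundspeed=124.0 kt
Leg 2: track=153.9°, groundspeed=119.8 kt
Leg 3: track=303.8°, groundspeed=132.6 kt
Leg 4: track=23.4°, groundspeed=135.3 kt

Leg 1: heading 239.4°; drift +3.5° → track 242.9°, groundspeed 124.0 kt
Leg 2: heading 155.4°; drift -1.5° → track 153.9°, groundspeed 119.8 kt
Leg 3: heading 300.7°; drift +3.1° → track 303.8°, groundspeed 132.6 kt
Leg 4: heading 25.1°; drift -1.7° → track 23.4°, groundspeed 135.3 kt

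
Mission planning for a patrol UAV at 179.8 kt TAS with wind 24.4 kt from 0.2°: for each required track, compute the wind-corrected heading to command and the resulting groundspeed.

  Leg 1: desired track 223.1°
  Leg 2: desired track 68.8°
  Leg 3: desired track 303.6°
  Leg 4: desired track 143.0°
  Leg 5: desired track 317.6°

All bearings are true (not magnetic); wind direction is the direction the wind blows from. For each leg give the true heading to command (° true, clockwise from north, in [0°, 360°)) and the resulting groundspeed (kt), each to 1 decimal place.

Leg 1: heading=228.4°, groundspeed=196.9 kt
Leg 2: heading=61.5°, groundspeed=169.5 kt
Leg 3: heading=310.1°, groundspeed=165.2 kt
Leg 4: heading=138.3°, groundspeed=198.6 kt
Leg 5: heading=322.9°, groundspeed=161.1 kt

Leg 1: desired track 223.1°; wind correction +5.3° → command heading 228.4°, groundspeed 196.9 kt
Leg 2: desired track 68.8°; wind correction -7.3° → command heading 61.5°, groundspeed 169.5 kt
Leg 3: desired track 303.6°; wind correction +6.5° → command heading 310.1°, groundspeed 165.2 kt
Leg 4: desired track 143.0°; wind correction -4.7° → command heading 138.3°, groundspeed 198.6 kt
Leg 5: desired track 317.6°; wind correction +5.3° → command heading 322.9°, groundspeed 161.1 kt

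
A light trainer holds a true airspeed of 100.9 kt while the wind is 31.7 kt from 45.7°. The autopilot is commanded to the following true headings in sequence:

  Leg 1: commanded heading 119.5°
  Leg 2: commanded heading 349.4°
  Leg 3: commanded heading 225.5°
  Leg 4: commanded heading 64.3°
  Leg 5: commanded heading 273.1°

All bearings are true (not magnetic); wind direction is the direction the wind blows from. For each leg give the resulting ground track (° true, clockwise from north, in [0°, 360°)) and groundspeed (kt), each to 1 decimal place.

Leg 1: heading 119.5°; drift +18.3° → track 137.8°, groundspeed 97.0 kt
Leg 2: heading 349.4°; drift -17.6° → track 331.8°, groundspeed 87.4 kt
Leg 3: heading 225.5°; drift +0.0° → track 225.5°, groundspeed 132.6 kt
Leg 4: heading 64.3°; drift +8.1° → track 72.4°, groundspeed 71.6 kt
Leg 5: heading 273.1°; drift -10.8° → track 262.3°, groundspeed 124.6 kt

Leg 1: track=137.8°, groundspeed=97.0 kt
Leg 2: track=331.8°, groundspeed=87.4 kt
Leg 3: track=225.5°, groundspeed=132.6 kt
Leg 4: track=72.4°, groundspeed=71.6 kt
Leg 5: track=262.3°, groundspeed=124.6 kt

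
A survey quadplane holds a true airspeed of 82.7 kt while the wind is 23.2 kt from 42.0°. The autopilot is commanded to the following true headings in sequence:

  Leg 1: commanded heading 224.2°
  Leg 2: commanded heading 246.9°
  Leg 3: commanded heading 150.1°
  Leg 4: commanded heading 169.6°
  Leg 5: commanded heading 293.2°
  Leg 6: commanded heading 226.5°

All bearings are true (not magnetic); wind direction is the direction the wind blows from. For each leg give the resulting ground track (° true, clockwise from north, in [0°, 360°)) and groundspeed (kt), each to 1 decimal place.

Leg 1: heading 224.2°; drift -0.5° → track 223.7°, groundspeed 105.9 kt
Leg 2: heading 246.9°; drift -5.4° → track 241.5°, groundspeed 104.2 kt
Leg 3: heading 150.1°; drift +13.8° → track 163.9°, groundspeed 92.6 kt
Leg 4: heading 169.6°; drift +10.7° → track 180.3°, groundspeed 98.6 kt
Leg 5: heading 293.2°; drift -13.7° → track 279.5°, groundspeed 92.8 kt
Leg 6: heading 226.5°; drift -1.0° → track 225.5°, groundspeed 105.8 kt

Leg 1: track=223.7°, groundspeed=105.9 kt
Leg 2: track=241.5°, groundspeed=104.2 kt
Leg 3: track=163.9°, groundspeed=92.6 kt
Leg 4: track=180.3°, groundspeed=98.6 kt
Leg 5: track=279.5°, groundspeed=92.8 kt
Leg 6: track=225.5°, groundspeed=105.8 kt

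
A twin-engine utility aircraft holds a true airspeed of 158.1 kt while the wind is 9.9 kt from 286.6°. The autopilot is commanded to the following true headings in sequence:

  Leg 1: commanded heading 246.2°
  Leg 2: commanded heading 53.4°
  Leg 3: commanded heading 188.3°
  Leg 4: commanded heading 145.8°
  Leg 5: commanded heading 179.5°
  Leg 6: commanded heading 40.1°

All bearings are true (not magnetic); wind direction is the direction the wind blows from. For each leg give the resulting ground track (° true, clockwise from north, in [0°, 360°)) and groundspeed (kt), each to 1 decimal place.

Leg 1: heading 246.2°; drift -2.4° → track 243.8°, groundspeed 150.7 kt
Leg 2: heading 53.4°; drift +2.8° → track 56.2°, groundspeed 164.2 kt
Leg 3: heading 188.3°; drift -3.5° → track 184.8°, groundspeed 159.8 kt
Leg 4: heading 145.8°; drift -2.2° → track 143.6°, groundspeed 165.9 kt
Leg 5: heading 179.5°; drift -3.4° → track 176.1°, groundspeed 161.3 kt
Leg 6: heading 40.1°; drift +3.2° → track 43.3°, groundspeed 162.3 kt

Leg 1: track=243.8°, groundspeed=150.7 kt
Leg 2: track=56.2°, groundspeed=164.2 kt
Leg 3: track=184.8°, groundspeed=159.8 kt
Leg 4: track=143.6°, groundspeed=165.9 kt
Leg 5: track=176.1°, groundspeed=161.3 kt
Leg 6: track=43.3°, groundspeed=162.3 kt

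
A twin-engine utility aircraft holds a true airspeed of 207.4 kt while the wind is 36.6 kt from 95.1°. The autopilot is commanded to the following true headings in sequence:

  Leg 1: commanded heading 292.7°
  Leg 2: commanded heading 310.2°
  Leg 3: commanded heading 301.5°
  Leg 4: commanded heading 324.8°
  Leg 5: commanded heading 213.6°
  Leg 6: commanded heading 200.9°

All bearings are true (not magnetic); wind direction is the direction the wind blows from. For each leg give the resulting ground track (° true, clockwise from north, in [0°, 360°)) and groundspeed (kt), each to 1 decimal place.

Leg 1: track=290.1°, groundspeed=242.5 kt
Leg 2: track=305.1°, groundspeed=238.3 kt
Leg 3: track=297.6°, groundspeed=240.7 kt
Leg 4: track=317.9°, groundspeed=232.8 kt
Leg 5: track=221.7°, groundspeed=227.2 kt
Leg 6: track=210.1°, groundspeed=220.2 kt

Leg 1: heading 292.7°; drift -2.6° → track 290.1°, groundspeed 242.5 kt
Leg 2: heading 310.2°; drift -5.1° → track 305.1°, groundspeed 238.3 kt
Leg 3: heading 301.5°; drift -3.9° → track 297.6°, groundspeed 240.7 kt
Leg 4: heading 324.8°; drift -6.9° → track 317.9°, groundspeed 232.8 kt
Leg 5: heading 213.6°; drift +8.1° → track 221.7°, groundspeed 227.2 kt
Leg 6: heading 200.9°; drift +9.2° → track 210.1°, groundspeed 220.2 kt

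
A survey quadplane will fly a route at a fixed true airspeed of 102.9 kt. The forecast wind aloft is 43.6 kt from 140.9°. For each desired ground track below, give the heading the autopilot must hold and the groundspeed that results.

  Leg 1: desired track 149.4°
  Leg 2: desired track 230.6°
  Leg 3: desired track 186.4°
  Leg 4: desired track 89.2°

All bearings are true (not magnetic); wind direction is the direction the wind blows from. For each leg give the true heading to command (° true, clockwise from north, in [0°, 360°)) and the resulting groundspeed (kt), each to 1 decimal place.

Leg 1: desired track 149.4°; wind correction -3.6° → command heading 145.8°, groundspeed 59.6 kt
Leg 2: desired track 230.6°; wind correction -25.1° → command heading 205.5°, groundspeed 93.0 kt
Leg 3: desired track 186.4°; wind correction -17.6° → command heading 168.8°, groundspeed 67.5 kt
Leg 4: desired track 89.2°; wind correction +19.4° → command heading 108.6°, groundspeed 70.0 kt

Leg 1: heading=145.8°, groundspeed=59.6 kt
Leg 2: heading=205.5°, groundspeed=93.0 kt
Leg 3: heading=168.8°, groundspeed=67.5 kt
Leg 4: heading=108.6°, groundspeed=70.0 kt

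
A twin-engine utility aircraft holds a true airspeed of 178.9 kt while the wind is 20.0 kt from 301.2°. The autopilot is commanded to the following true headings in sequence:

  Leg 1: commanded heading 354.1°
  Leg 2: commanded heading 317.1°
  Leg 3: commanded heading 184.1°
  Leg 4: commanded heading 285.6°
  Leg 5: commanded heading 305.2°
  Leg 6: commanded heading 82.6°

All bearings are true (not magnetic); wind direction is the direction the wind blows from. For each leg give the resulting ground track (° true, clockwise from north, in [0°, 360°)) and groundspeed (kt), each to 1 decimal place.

Leg 1: track=359.6°, groundspeed=167.6 kt
Leg 2: track=319.1°, groundspeed=159.8 kt
Leg 3: track=178.7°, groundspeed=188.9 kt
Leg 4: track=283.7°, groundspeed=159.7 kt
Leg 5: track=305.7°, groundspeed=159.0 kt
Leg 6: track=86.3°, groundspeed=194.9 kt

Leg 1: heading 354.1°; drift +5.5° → track 359.6°, groundspeed 167.6 kt
Leg 2: heading 317.1°; drift +2.0° → track 319.1°, groundspeed 159.8 kt
Leg 3: heading 184.1°; drift -5.4° → track 178.7°, groundspeed 188.9 kt
Leg 4: heading 285.6°; drift -1.9° → track 283.7°, groundspeed 159.7 kt
Leg 5: heading 305.2°; drift +0.5° → track 305.7°, groundspeed 159.0 kt
Leg 6: heading 82.6°; drift +3.7° → track 86.3°, groundspeed 194.9 kt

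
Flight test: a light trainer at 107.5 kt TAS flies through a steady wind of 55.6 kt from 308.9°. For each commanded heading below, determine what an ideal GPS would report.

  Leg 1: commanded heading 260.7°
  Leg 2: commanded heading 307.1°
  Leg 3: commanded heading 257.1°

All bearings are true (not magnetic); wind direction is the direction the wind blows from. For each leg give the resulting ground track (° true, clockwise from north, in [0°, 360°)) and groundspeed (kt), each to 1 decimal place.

Leg 1: heading 260.7°; drift -30.5° → track 230.2°, groundspeed 81.7 kt
Leg 2: heading 307.1°; drift -1.9° → track 305.2°, groundspeed 52.0 kt
Leg 3: heading 257.1°; drift -30.9° → track 226.2°, groundspeed 85.2 kt

Leg 1: track=230.2°, groundspeed=81.7 kt
Leg 2: track=305.2°, groundspeed=52.0 kt
Leg 3: track=226.2°, groundspeed=85.2 kt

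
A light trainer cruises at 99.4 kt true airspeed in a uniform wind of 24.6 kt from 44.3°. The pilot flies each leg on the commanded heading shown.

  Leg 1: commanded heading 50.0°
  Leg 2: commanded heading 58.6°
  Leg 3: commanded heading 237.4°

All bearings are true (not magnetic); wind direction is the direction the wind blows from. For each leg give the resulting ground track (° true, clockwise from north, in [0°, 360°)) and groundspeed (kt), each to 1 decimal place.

Leg 1: heading 50.0°; drift +1.9° → track 51.9°, groundspeed 75.0 kt
Leg 2: heading 58.6°; drift +4.6° → track 63.2°, groundspeed 75.8 kt
Leg 3: heading 237.4°; drift -2.6° → track 234.8°, groundspeed 123.5 kt

Leg 1: track=51.9°, groundspeed=75.0 kt
Leg 2: track=63.2°, groundspeed=75.8 kt
Leg 3: track=234.8°, groundspeed=123.5 kt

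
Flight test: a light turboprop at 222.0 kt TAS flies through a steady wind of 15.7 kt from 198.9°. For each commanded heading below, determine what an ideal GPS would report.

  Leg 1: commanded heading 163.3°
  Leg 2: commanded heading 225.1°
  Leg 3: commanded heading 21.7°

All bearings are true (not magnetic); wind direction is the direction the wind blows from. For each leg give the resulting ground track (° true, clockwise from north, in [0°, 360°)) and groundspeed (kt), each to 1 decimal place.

Leg 1: heading 163.3°; drift -2.5° → track 160.8°, groundspeed 209.4 kt
Leg 2: heading 225.1°; drift +1.9° → track 227.0°, groundspeed 208.0 kt
Leg 3: heading 21.7°; drift -0.2° → track 21.5°, groundspeed 237.7 kt

Leg 1: track=160.8°, groundspeed=209.4 kt
Leg 2: track=227.0°, groundspeed=208.0 kt
Leg 3: track=21.5°, groundspeed=237.7 kt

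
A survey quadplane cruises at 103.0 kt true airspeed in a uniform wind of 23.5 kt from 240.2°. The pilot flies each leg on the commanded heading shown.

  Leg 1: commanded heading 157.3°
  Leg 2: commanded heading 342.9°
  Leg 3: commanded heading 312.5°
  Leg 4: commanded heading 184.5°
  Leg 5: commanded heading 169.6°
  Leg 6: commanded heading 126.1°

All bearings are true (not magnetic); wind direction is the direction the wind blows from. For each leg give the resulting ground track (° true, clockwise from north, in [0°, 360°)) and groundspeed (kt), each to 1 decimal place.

Leg 1: heading 157.3°; drift -13.1° → track 144.2°, groundspeed 102.8 kt
Leg 2: heading 342.9°; drift +12.0° → track 354.9°, groundspeed 110.6 kt
Leg 3: heading 312.5°; drift +13.1° → track 325.6°, groundspeed 98.4 kt
Leg 4: heading 184.5°; drift -12.2° → track 172.3°, groundspeed 91.8 kt
Leg 5: heading 169.6°; drift -13.1° → track 156.5°, groundspeed 97.7 kt
Leg 6: heading 126.1°; drift -10.8° → track 115.3°, groundspeed 114.6 kt

Leg 1: track=144.2°, groundspeed=102.8 kt
Leg 2: track=354.9°, groundspeed=110.6 kt
Leg 3: track=325.6°, groundspeed=98.4 kt
Leg 4: track=172.3°, groundspeed=91.8 kt
Leg 5: track=156.5°, groundspeed=97.7 kt
Leg 6: track=115.3°, groundspeed=114.6 kt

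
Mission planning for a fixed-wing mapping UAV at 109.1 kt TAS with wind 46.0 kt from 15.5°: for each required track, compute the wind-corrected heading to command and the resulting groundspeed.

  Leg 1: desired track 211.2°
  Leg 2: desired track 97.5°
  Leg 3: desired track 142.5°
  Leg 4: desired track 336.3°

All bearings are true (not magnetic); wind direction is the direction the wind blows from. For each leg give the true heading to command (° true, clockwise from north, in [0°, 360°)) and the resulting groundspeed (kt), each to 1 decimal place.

Leg 1: heading=217.8°, groundspeed=152.7 kt
Leg 2: heading=72.8°, groundspeed=92.7 kt
Leg 3: heading=122.8°, groundspeed=130.4 kt
Leg 4: heading=351.8°, groundspeed=69.5 kt

Leg 1: desired track 211.2°; wind correction +6.6° → command heading 217.8°, groundspeed 152.7 kt
Leg 2: desired track 97.5°; wind correction -24.7° → command heading 72.8°, groundspeed 92.7 kt
Leg 3: desired track 142.5°; wind correction -19.7° → command heading 122.8°, groundspeed 130.4 kt
Leg 4: desired track 336.3°; wind correction +15.5° → command heading 351.8°, groundspeed 69.5 kt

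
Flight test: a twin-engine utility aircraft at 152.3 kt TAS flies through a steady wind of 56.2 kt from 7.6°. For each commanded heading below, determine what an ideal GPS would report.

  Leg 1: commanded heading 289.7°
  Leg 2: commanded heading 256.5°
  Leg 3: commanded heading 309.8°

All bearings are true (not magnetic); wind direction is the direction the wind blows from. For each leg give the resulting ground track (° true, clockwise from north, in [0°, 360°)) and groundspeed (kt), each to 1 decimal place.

Leg 1: heading 289.7°; drift -21.4° → track 268.3°, groundspeed 150.9 kt
Leg 2: heading 256.5°; drift -16.9° → track 239.6°, groundspeed 180.3 kt
Leg 3: heading 309.8°; drift -21.2° → track 288.6°, groundspeed 131.3 kt

Leg 1: track=268.3°, groundspeed=150.9 kt
Leg 2: track=239.6°, groundspeed=180.3 kt
Leg 3: track=288.6°, groundspeed=131.3 kt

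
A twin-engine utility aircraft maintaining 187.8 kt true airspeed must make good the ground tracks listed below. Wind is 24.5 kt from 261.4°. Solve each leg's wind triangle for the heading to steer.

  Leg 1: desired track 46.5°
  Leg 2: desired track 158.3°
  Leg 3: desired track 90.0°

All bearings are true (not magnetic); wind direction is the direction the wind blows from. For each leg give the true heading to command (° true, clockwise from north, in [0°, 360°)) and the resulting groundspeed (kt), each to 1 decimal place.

Leg 1: heading=42.2°, groundspeed=207.4 kt
Leg 2: heading=165.6°, groundspeed=191.8 kt
Leg 3: heading=91.1°, groundspeed=212.0 kt

Leg 1: desired track 46.5°; wind correction -4.3° → command heading 42.2°, groundspeed 207.4 kt
Leg 2: desired track 158.3°; wind correction +7.3° → command heading 165.6°, groundspeed 191.8 kt
Leg 3: desired track 90.0°; wind correction +1.1° → command heading 91.1°, groundspeed 212.0 kt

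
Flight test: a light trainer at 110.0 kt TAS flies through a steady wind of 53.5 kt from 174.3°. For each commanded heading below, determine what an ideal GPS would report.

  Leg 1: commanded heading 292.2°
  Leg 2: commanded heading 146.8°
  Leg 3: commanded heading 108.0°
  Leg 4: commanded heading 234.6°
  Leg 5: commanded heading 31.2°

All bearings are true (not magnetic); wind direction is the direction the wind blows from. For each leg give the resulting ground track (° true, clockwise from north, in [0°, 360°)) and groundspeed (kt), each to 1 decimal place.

Leg 1: heading 292.2°; drift +19.3° → track 311.5°, groundspeed 143.1 kt
Leg 2: heading 146.8°; drift -21.6° → track 125.2°, groundspeed 67.2 kt
Leg 3: heading 108.0°; drift -29.0° → track 79.0°, groundspeed 101.2 kt
Leg 4: heading 234.6°; drift +29.1° → track 263.7°, groundspeed 95.6 kt
Leg 5: heading 31.2°; drift -11.9° → track 19.3°, groundspeed 156.1 kt

Leg 1: track=311.5°, groundspeed=143.1 kt
Leg 2: track=125.2°, groundspeed=67.2 kt
Leg 3: track=79.0°, groundspeed=101.2 kt
Leg 4: track=263.7°, groundspeed=95.6 kt
Leg 5: track=19.3°, groundspeed=156.1 kt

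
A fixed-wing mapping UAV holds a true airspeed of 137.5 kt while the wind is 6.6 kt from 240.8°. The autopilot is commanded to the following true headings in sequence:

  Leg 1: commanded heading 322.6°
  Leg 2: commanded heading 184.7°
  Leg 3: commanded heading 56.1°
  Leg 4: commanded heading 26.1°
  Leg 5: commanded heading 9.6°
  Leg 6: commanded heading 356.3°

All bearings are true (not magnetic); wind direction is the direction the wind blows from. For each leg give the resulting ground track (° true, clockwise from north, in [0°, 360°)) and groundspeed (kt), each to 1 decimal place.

Leg 1: heading 322.6°; drift +2.7° → track 325.3°, groundspeed 136.7 kt
Leg 2: heading 184.7°; drift -2.3° → track 182.4°, groundspeed 133.9 kt
Leg 3: heading 56.1°; drift +0.2° → track 56.3°, groundspeed 144.1 kt
Leg 4: heading 26.1°; drift +1.5° → track 27.6°, groundspeed 143.0 kt
Leg 5: heading 9.6°; drift +2.1° → track 11.7°, groundspeed 141.7 kt
Leg 6: heading 356.3°; drift +2.4° → track 358.7°, groundspeed 140.5 kt

Leg 1: track=325.3°, groundspeed=136.7 kt
Leg 2: track=182.4°, groundspeed=133.9 kt
Leg 3: track=56.3°, groundspeed=144.1 kt
Leg 4: track=27.6°, groundspeed=143.0 kt
Leg 5: track=11.7°, groundspeed=141.7 kt
Leg 6: track=358.7°, groundspeed=140.5 kt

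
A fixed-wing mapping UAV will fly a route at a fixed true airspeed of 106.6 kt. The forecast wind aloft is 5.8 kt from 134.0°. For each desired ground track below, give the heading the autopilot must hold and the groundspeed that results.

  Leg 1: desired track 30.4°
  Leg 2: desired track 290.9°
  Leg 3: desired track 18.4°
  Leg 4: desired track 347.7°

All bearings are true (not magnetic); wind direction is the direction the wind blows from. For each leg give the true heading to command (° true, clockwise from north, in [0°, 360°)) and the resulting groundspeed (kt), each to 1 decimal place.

Leg 1: desired track 30.4°; wind correction +3.0° → command heading 33.4°, groundspeed 107.8 kt
Leg 2: desired track 290.9°; wind correction -1.2° → command heading 289.7°, groundspeed 111.9 kt
Leg 3: desired track 18.4°; wind correction +2.8° → command heading 21.2°, groundspeed 109.0 kt
Leg 4: desired track 347.7°; wind correction +1.7° → command heading 349.4°, groundspeed 111.4 kt

Leg 1: heading=33.4°, groundspeed=107.8 kt
Leg 2: heading=289.7°, groundspeed=111.9 kt
Leg 3: heading=21.2°, groundspeed=109.0 kt
Leg 4: heading=349.4°, groundspeed=111.4 kt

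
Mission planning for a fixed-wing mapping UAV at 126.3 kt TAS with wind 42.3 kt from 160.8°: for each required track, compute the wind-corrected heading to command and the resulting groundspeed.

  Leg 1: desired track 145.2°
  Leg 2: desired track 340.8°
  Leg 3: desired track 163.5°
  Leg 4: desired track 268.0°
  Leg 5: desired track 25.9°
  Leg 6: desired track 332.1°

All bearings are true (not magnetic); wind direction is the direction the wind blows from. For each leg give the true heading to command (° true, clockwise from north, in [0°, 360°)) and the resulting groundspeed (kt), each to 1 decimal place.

Leg 1: heading=150.4°, groundspeed=85.0 kt
Leg 2: heading=340.8°, groundspeed=168.6 kt
Leg 3: heading=162.6°, groundspeed=84.0 kt
Leg 4: heading=249.3°, groundspeed=132.2 kt
Leg 5: heading=39.6°, groundspeed=152.6 kt
Leg 6: heading=329.2°, groundspeed=168.0 kt

Leg 1: desired track 145.2°; wind correction +5.2° → command heading 150.4°, groundspeed 85.0 kt
Leg 2: desired track 340.8°; wind correction +0.0° → command heading 340.8°, groundspeed 168.6 kt
Leg 3: desired track 163.5°; wind correction -0.9° → command heading 162.6°, groundspeed 84.0 kt
Leg 4: desired track 268.0°; wind correction -18.7° → command heading 249.3°, groundspeed 132.2 kt
Leg 5: desired track 25.9°; wind correction +13.7° → command heading 39.6°, groundspeed 152.6 kt
Leg 6: desired track 332.1°; wind correction -2.9° → command heading 329.2°, groundspeed 168.0 kt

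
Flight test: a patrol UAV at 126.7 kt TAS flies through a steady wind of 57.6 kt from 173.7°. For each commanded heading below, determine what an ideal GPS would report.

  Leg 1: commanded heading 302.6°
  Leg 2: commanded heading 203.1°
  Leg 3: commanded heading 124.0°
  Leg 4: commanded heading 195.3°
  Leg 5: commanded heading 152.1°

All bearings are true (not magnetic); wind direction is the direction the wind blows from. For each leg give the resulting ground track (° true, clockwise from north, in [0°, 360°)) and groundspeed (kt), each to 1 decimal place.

Leg 1: track=318.0°, groundspeed=168.9 kt
Leg 2: track=223.4°, groundspeed=81.6 kt
Leg 3: track=97.8°, groundspeed=99.7 kt
Leg 4: track=211.5°, groundspeed=76.2 kt
Leg 5: track=135.9°, groundspeed=76.2 kt

Leg 1: heading 302.6°; drift +15.4° → track 318.0°, groundspeed 168.9 kt
Leg 2: heading 203.1°; drift +20.3° → track 223.4°, groundspeed 81.6 kt
Leg 3: heading 124.0°; drift -26.2° → track 97.8°, groundspeed 99.7 kt
Leg 4: heading 195.3°; drift +16.2° → track 211.5°, groundspeed 76.2 kt
Leg 5: heading 152.1°; drift -16.2° → track 135.9°, groundspeed 76.2 kt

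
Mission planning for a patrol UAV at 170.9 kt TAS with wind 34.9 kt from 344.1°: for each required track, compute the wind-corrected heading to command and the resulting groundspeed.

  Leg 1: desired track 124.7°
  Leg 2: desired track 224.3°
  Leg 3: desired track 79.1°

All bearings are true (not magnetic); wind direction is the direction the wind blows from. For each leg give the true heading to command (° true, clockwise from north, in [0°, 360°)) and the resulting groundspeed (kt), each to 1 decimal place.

Leg 1: desired track 124.7°; wind correction -7.4° → command heading 117.3°, groundspeed 196.4 kt
Leg 2: desired track 224.3°; wind correction +10.2° → command heading 234.5°, groundspeed 185.5 kt
Leg 3: desired track 79.1°; wind correction -11.7° → command heading 67.4°, groundspeed 170.4 kt

Leg 1: heading=117.3°, groundspeed=196.4 kt
Leg 2: heading=234.5°, groundspeed=185.5 kt
Leg 3: heading=67.4°, groundspeed=170.4 kt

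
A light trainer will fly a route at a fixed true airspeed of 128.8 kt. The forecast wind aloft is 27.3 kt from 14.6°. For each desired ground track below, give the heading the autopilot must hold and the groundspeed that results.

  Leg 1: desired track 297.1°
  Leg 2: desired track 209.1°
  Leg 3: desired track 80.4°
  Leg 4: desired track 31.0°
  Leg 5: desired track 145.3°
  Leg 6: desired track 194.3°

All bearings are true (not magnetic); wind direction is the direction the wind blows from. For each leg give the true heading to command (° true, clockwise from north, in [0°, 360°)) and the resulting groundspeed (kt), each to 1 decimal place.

Leg 1: desired track 297.1°; wind correction +11.9° → command heading 309.0°, groundspeed 120.1 kt
Leg 2: desired track 209.1°; wind correction +3.0° → command heading 212.1°, groundspeed 155.0 kt
Leg 3: desired track 80.4°; wind correction -11.1° → command heading 69.3°, groundspeed 115.2 kt
Leg 4: desired track 31.0°; wind correction -3.4° → command heading 27.6°, groundspeed 102.4 kt
Leg 5: desired track 145.3°; wind correction -9.2° → command heading 136.1°, groundspeed 144.9 kt
Leg 6: desired track 194.3°; wind correction -0.1° → command heading 194.2°, groundspeed 156.1 kt

Leg 1: heading=309.0°, groundspeed=120.1 kt
Leg 2: heading=212.1°, groundspeed=155.0 kt
Leg 3: heading=69.3°, groundspeed=115.2 kt
Leg 4: heading=27.6°, groundspeed=102.4 kt
Leg 5: heading=136.1°, groundspeed=144.9 kt
Leg 6: heading=194.2°, groundspeed=156.1 kt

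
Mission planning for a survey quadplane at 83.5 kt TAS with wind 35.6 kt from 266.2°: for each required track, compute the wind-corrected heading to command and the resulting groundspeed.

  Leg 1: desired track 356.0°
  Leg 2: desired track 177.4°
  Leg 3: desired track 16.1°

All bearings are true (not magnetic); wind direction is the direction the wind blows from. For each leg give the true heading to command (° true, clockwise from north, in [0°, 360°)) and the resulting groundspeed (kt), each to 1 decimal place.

Leg 1: heading=330.8°, groundspeed=75.4 kt
Leg 2: heading=202.6°, groundspeed=74.8 kt
Leg 3: heading=352.5°, groundspeed=88.6 kt

Leg 1: desired track 356.0°; wind correction -25.2° → command heading 330.8°, groundspeed 75.4 kt
Leg 2: desired track 177.4°; wind correction +25.2° → command heading 202.6°, groundspeed 74.8 kt
Leg 3: desired track 16.1°; wind correction -23.6° → command heading 352.5°, groundspeed 88.6 kt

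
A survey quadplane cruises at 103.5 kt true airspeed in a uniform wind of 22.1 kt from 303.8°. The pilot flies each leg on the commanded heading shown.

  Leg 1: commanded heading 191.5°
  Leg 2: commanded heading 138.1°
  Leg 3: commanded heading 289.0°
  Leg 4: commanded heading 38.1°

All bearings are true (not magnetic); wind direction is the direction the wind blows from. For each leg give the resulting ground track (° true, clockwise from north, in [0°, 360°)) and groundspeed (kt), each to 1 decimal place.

Leg 1: track=181.1°, groundspeed=113.7 kt
Leg 2: track=135.6°, groundspeed=125.0 kt
Leg 3: track=285.1°, groundspeed=82.3 kt
Leg 4: track=49.9°, groundspeed=107.4 kt

Leg 1: heading 191.5°; drift -10.4° → track 181.1°, groundspeed 113.7 kt
Leg 2: heading 138.1°; drift -2.5° → track 135.6°, groundspeed 125.0 kt
Leg 3: heading 289.0°; drift -3.9° → track 285.1°, groundspeed 82.3 kt
Leg 4: heading 38.1°; drift +11.8° → track 49.9°, groundspeed 107.4 kt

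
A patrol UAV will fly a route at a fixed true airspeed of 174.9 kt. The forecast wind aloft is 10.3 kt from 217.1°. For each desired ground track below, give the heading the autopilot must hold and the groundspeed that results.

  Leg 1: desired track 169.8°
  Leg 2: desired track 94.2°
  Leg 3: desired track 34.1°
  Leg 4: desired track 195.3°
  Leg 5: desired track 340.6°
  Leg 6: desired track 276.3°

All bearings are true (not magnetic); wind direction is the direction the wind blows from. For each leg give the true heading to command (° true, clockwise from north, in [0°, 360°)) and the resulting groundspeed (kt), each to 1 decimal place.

Leg 1: desired track 169.8°; wind correction +2.5° → command heading 172.3°, groundspeed 167.8 kt
Leg 2: desired track 94.2°; wind correction +2.8° → command heading 97.0°, groundspeed 180.3 kt
Leg 3: desired track 34.1°; wind correction -0.2° → command heading 33.9°, groundspeed 185.2 kt
Leg 4: desired track 195.3°; wind correction +1.3° → command heading 196.6°, groundspeed 165.3 kt
Leg 5: desired track 340.6°; wind correction -2.8° → command heading 337.8°, groundspeed 180.4 kt
Leg 6: desired track 276.3°; wind correction -2.9° → command heading 273.4°, groundspeed 169.4 kt

Leg 1: heading=172.3°, groundspeed=167.8 kt
Leg 2: heading=97.0°, groundspeed=180.3 kt
Leg 3: heading=33.9°, groundspeed=185.2 kt
Leg 4: heading=196.6°, groundspeed=165.3 kt
Leg 5: heading=337.8°, groundspeed=180.4 kt
Leg 6: heading=273.4°, groundspeed=169.4 kt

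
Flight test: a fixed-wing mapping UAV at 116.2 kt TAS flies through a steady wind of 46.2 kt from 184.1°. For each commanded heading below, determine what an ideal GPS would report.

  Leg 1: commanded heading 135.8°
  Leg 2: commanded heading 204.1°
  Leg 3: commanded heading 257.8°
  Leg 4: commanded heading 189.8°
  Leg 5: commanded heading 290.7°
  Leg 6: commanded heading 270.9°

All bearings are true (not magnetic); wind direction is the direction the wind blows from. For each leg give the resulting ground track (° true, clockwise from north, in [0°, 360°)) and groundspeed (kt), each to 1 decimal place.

Leg 1: track=113.8°, groundspeed=92.2 kt
Leg 2: track=216.3°, groundspeed=74.5 kt
Leg 3: track=281.0°, groundspeed=112.4 kt
Leg 4: track=193.5°, groundspeed=70.4 kt
Leg 5: track=309.6°, groundspeed=136.8 kt
Leg 6: track=293.0°, groundspeed=122.6 kt

Leg 1: heading 135.8°; drift -22.0° → track 113.8°, groundspeed 92.2 kt
Leg 2: heading 204.1°; drift +12.2° → track 216.3°, groundspeed 74.5 kt
Leg 3: heading 257.8°; drift +23.2° → track 281.0°, groundspeed 112.4 kt
Leg 4: heading 189.8°; drift +3.7° → track 193.5°, groundspeed 70.4 kt
Leg 5: heading 290.7°; drift +18.9° → track 309.6°, groundspeed 136.8 kt
Leg 6: heading 270.9°; drift +22.1° → track 293.0°, groundspeed 122.6 kt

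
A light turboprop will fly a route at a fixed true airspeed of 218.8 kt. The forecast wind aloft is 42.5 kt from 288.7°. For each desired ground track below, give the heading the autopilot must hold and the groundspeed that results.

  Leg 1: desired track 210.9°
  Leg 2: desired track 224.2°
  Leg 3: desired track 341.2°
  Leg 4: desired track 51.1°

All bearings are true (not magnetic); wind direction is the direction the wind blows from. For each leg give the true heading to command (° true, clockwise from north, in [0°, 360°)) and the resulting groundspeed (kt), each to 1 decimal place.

Leg 1: desired track 210.9°; wind correction +10.9° → command heading 221.8°, groundspeed 205.8 kt
Leg 2: desired track 224.2°; wind correction +10.1° → command heading 234.3°, groundspeed 197.1 kt
Leg 3: desired track 341.2°; wind correction -8.9° → command heading 332.3°, groundspeed 190.3 kt
Leg 4: desired track 51.1°; wind correction -9.4° → command heading 41.7°, groundspeed 238.6 kt

Leg 1: heading=221.8°, groundspeed=205.8 kt
Leg 2: heading=234.3°, groundspeed=197.1 kt
Leg 3: heading=332.3°, groundspeed=190.3 kt
Leg 4: heading=41.7°, groundspeed=238.6 kt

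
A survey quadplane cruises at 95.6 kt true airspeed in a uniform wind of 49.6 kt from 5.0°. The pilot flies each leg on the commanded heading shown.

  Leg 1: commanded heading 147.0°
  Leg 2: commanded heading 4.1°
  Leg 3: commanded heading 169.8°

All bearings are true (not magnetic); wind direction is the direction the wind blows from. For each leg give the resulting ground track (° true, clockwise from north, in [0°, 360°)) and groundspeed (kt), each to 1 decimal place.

Leg 1: heading 147.0°; drift +12.8° → track 159.8°, groundspeed 138.1 kt
Leg 2: heading 4.1°; drift -1.0° → track 3.1°, groundspeed 46.0 kt
Leg 3: heading 169.8°; drift +5.2° → track 175.0°, groundspeed 144.1 kt

Leg 1: track=159.8°, groundspeed=138.1 kt
Leg 2: track=3.1°, groundspeed=46.0 kt
Leg 3: track=175.0°, groundspeed=144.1 kt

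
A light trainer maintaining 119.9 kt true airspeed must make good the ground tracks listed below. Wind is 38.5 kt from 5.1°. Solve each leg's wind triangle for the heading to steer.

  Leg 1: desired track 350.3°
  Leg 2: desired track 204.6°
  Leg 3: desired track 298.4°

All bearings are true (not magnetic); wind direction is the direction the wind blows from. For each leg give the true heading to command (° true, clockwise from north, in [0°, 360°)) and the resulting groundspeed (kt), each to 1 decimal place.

Leg 1: desired track 350.3°; wind correction +4.7° → command heading 355.0°, groundspeed 82.3 kt
Leg 2: desired track 204.6°; wind correction +6.2° → command heading 210.8°, groundspeed 155.5 kt
Leg 3: desired track 298.4°; wind correction +17.2° → command heading 315.6°, groundspeed 99.3 kt

Leg 1: heading=355.0°, groundspeed=82.3 kt
Leg 2: heading=210.8°, groundspeed=155.5 kt
Leg 3: heading=315.6°, groundspeed=99.3 kt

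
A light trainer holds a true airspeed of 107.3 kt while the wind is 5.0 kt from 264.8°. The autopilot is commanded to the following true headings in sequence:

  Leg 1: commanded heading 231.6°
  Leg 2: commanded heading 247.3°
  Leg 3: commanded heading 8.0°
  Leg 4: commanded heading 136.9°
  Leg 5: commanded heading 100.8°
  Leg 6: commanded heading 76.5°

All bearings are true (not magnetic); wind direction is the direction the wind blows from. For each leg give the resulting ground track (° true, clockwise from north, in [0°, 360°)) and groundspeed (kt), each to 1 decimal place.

Leg 1: heading 231.6°; drift -1.5° → track 230.1°, groundspeed 103.2 kt
Leg 2: heading 247.3°; drift -0.8° → track 246.5°, groundspeed 102.5 kt
Leg 3: heading 8.0°; drift +2.6° → track 10.6°, groundspeed 108.6 kt
Leg 4: heading 136.9°; drift -2.0° → track 134.9°, groundspeed 110.4 kt
Leg 5: heading 100.8°; drift -0.7° → track 100.1°, groundspeed 112.1 kt
Leg 6: heading 76.5°; drift +0.4° → track 76.9°, groundspeed 112.2 kt

Leg 1: track=230.1°, groundspeed=103.2 kt
Leg 2: track=246.5°, groundspeed=102.5 kt
Leg 3: track=10.6°, groundspeed=108.6 kt
Leg 4: track=134.9°, groundspeed=110.4 kt
Leg 5: track=100.1°, groundspeed=112.1 kt
Leg 6: track=76.9°, groundspeed=112.2 kt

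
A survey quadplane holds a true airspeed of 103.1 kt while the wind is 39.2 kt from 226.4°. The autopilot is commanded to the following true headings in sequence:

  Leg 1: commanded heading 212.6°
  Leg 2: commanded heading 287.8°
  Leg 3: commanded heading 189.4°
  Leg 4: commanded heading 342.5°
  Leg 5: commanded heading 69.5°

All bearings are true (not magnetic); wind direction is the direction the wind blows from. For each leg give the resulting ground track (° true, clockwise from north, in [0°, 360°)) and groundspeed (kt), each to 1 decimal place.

Leg 1: track=204.4°, groundspeed=65.7 kt
Leg 2: track=310.0°, groundspeed=91.1 kt
Leg 3: track=171.2°, groundspeed=75.6 kt
Leg 4: track=358.8°, groundspeed=125.4 kt
Leg 5: track=63.2°, groundspeed=140.0 kt

Leg 1: heading 212.6°; drift -8.2° → track 204.4°, groundspeed 65.7 kt
Leg 2: heading 287.8°; drift +22.2° → track 310.0°, groundspeed 91.1 kt
Leg 3: heading 189.4°; drift -18.2° → track 171.2°, groundspeed 75.6 kt
Leg 4: heading 342.5°; drift +16.3° → track 358.8°, groundspeed 125.4 kt
Leg 5: heading 69.5°; drift -6.3° → track 63.2°, groundspeed 140.0 kt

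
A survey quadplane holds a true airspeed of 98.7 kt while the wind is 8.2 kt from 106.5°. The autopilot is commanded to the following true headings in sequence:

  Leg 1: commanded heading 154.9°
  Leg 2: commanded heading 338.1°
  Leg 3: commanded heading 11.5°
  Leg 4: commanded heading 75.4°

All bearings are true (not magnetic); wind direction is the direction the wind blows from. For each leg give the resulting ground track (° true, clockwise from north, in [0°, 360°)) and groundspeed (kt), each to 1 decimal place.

Leg 1: heading 154.9°; drift +3.8° → track 158.7°, groundspeed 93.5 kt
Leg 2: heading 338.1°; drift -3.5° → track 334.6°, groundspeed 104.0 kt
Leg 3: heading 11.5°; drift -4.7° → track 6.8°, groundspeed 99.7 kt
Leg 4: heading 75.4°; drift -2.6° → track 72.8°, groundspeed 91.8 kt

Leg 1: track=158.7°, groundspeed=93.5 kt
Leg 2: track=334.6°, groundspeed=104.0 kt
Leg 3: track=6.8°, groundspeed=99.7 kt
Leg 4: track=72.8°, groundspeed=91.8 kt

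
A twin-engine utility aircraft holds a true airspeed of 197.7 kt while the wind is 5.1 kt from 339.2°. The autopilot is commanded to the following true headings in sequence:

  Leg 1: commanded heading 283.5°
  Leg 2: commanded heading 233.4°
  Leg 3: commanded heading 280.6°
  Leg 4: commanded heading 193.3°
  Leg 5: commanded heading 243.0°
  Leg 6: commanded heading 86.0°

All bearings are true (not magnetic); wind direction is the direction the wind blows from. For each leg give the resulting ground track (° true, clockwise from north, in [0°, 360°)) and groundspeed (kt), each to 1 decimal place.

Leg 1: heading 283.5°; drift -1.2° → track 282.3°, groundspeed 194.9 kt
Leg 2: heading 233.4°; drift -1.4° → track 232.0°, groundspeed 199.1 kt
Leg 3: heading 280.6°; drift -1.3° → track 279.3°, groundspeed 195.1 kt
Leg 4: heading 193.3°; drift -0.8° → track 192.5°, groundspeed 201.9 kt
Leg 5: heading 243.0°; drift -1.5° → track 241.5°, groundspeed 198.3 kt
Leg 6: heading 86.0°; drift +1.4° → track 87.4°, groundspeed 199.2 kt

Leg 1: track=282.3°, groundspeed=194.9 kt
Leg 2: track=232.0°, groundspeed=199.1 kt
Leg 3: track=279.3°, groundspeed=195.1 kt
Leg 4: track=192.5°, groundspeed=201.9 kt
Leg 5: track=241.5°, groundspeed=198.3 kt
Leg 6: track=87.4°, groundspeed=199.2 kt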